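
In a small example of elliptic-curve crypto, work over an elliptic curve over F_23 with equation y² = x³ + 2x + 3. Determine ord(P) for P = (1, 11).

12

2P: tangent at (1, 11): λ = (3·1² + 2)/(2·11) ≡ 5/22. 22⁻¹ ≡ 22 (mod 23) since 22·22 = 484 ≡ 1, so λ ≡ 5·22 ≡ 18.
  x = λ² - 1 - 1 = 324 - 2 ≡ 0; y = λ·(1 - 0) - 11 ≡ 7. → (0, 7)
3P: (0, 7) + (1, 11). λ = (11 - 7)/(1 - 0) ≡ 4/1 mod 23. 1⁻¹ ≡ 1 (mod 23), so λ ≡ 4.
  x = λ² - 0 - 1 = 16 - 1 ≡ 15; y = λ·(0 - 15) - 7 ≡ 2. → (15, 2)
4P: (15, 2) + (1, 11). λ = (11 - 2)/(1 - 15) ≡ 9/9 mod 23. 9⁻¹ ≡ 18 (mod 23), so λ ≡ 1.
  x = λ² - 15 - 1 = 1 - 16 ≡ 8; y = λ·(15 - 8) - 2 ≡ 5. → (8, 5)
5P: (8, 5) + (1, 11). λ = (11 - 5)/(1 - 8) ≡ 6/16 mod 23. 16⁻¹ ≡ 13 (mod 23), so λ ≡ 9.
  x = λ² - 8 - 1 = 81 - 9 ≡ 3; y = λ·(8 - 3) - 5 ≡ 17. → (3, 17)
6P: (3, 17) + (1, 11). λ = (11 - 17)/(1 - 3) ≡ 17/21 mod 23. 21⁻¹ ≡ 11 (mod 23) since 21·11 = 231 ≡ 1, so λ ≡ 3.
  x = λ² - 3 - 1 = 9 - 4 ≡ 5; y = λ·(3 - 5) - 17 ≡ 0. → (5, 0)
7P: (5, 0) + (1, 11). λ = (11 - 0)/(1 - 5) ≡ 11/19 mod 23. 19⁻¹ ≡ 17 (mod 23) since 19·17 = 323 ≡ 1, so λ ≡ 3.
  x = λ² - 5 - 1 = 9 - 6 ≡ 3; y = λ·(5 - 3) - 0 ≡ 6. → (3, 6)
8P: (3, 6) + (1, 11). λ = (11 - 6)/(1 - 3) ≡ 5/21 mod 23. 21⁻¹ ≡ 11 (mod 23) since 21·11 = 231 ≡ 1, so λ ≡ 9.
  x = λ² - 3 - 1 = 81 - 4 ≡ 8; y = λ·(3 - 8) - 6 ≡ 18. → (8, 18)
9P: (8, 18) + (1, 11). λ = (11 - 18)/(1 - 8) ≡ 16/16 mod 23. 16⁻¹ ≡ 13 (mod 23), so λ ≡ 1.
  x = λ² - 8 - 1 = 1 - 9 ≡ 15; y = λ·(8 - 15) - 18 ≡ 21. → (15, 21)
10P: (15, 21) + (1, 11). λ = (11 - 21)/(1 - 15) ≡ 13/9 mod 23. 9⁻¹ ≡ 18 (mod 23), so λ ≡ 4.
  x = λ² - 15 - 1 = 16 - 16 ≡ 0; y = λ·(15 - 0) - 21 ≡ 16. → (0, 16)
11P: (0, 16) + (1, 11). λ = (11 - 16)/(1 - 0) ≡ 18/1 mod 23. 1⁻¹ ≡ 1 (mod 23) since 1·1 = 1 ≡ 1, so λ ≡ 18.
  x = λ² - 0 - 1 = 324 - 1 ≡ 1; y = λ·(0 - 1) - 16 ≡ 12. → (1, 12)
12P: (1, 12) + (1, 11): same x and y₁ ≡ -y₂, so the sum is ∞.
12P = ∞, so the order is 12.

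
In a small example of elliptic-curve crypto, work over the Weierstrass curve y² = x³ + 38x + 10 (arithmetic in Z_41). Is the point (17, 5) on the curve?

y² = 5² ≡ 25; x³ + 38x + 10 = 5569 ≡ 34 (mod 41). 25 ≠ 34.

no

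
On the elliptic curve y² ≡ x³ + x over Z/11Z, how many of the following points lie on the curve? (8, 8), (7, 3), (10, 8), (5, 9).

2

(8, 8): 8² ≡ 9, rhs ≡ 3 → off.
(7, 3): 3² ≡ 9, rhs ≡ 9 → on.
(10, 8): 8² ≡ 9, rhs ≡ 9 → on.
(5, 9): 9² ≡ 4, rhs ≡ 9 → off.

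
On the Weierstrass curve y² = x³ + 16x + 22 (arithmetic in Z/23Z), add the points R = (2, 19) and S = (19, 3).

(4, 14)

(2, 19) + (19, 3). λ = (3 - 19)/(19 - 2) ≡ 7/17 mod 23. 17⁻¹ ≡ 19 (mod 23), so λ ≡ 18.
  x = λ² - 2 - 19 = 324 - 21 ≡ 4; y = λ·(2 - 4) - 19 ≡ 14. → (4, 14)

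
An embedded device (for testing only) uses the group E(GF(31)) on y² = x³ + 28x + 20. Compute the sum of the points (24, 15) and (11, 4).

(24, 15) + (11, 4). λ = (4 - 15)/(11 - 24) ≡ 20/18 mod 31. 18⁻¹ ≡ 19 (mod 31) since 18·19 = 342 ≡ 1, so λ ≡ 8.
  x = λ² - 24 - 11 = 64 - 35 ≡ 29; y = λ·(24 - 29) - 15 ≡ 7. → (29, 7)

(29, 7)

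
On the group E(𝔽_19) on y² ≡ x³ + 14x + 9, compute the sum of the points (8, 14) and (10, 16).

(8, 14) + (10, 16). λ = (16 - 14)/(10 - 8) ≡ 2/2 mod 19. 2⁻¹ ≡ 10 (mod 19) since 2·10 = 20 ≡ 1, so λ ≡ 1.
  x = λ² - 8 - 10 = 1 - 18 ≡ 2; y = λ·(8 - 2) - 14 ≡ 11. → (2, 11)

(2, 11)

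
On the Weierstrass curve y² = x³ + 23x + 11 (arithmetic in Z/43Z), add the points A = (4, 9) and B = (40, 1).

(24, 5)

(4, 9) + (40, 1). λ = (1 - 9)/(40 - 4) ≡ 35/36 mod 43. 36⁻¹ ≡ 6 (mod 43), so λ ≡ 38.
  x = λ² - 4 - 40 = 1444 - 44 ≡ 24; y = λ·(4 - 24) - 9 ≡ 5. → (24, 5)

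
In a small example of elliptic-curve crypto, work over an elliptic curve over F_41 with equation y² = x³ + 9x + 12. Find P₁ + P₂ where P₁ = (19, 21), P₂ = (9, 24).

(19, 21) + (9, 24). λ = (24 - 21)/(9 - 19) ≡ 3/31 mod 41. 31⁻¹ ≡ 4 (mod 41), so λ ≡ 12.
  x = λ² - 19 - 9 = 144 - 28 ≡ 34; y = λ·(19 - 34) - 21 ≡ 4. → (34, 4)

(34, 4)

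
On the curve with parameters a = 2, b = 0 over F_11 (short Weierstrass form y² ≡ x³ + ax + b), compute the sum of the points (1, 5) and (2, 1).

(2, 10)

(1, 5) + (2, 1). λ = (1 - 5)/(2 - 1) ≡ 7/1 mod 11. 1⁻¹ ≡ 1 (mod 11), so λ ≡ 7.
  x = λ² - 1 - 2 = 49 - 3 ≡ 2; y = λ·(1 - 2) - 5 ≡ 10. → (2, 10)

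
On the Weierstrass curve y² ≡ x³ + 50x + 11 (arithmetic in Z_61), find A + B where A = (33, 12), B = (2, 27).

(33, 12) + (2, 27). λ = (27 - 12)/(2 - 33) ≡ 15/30 mod 61. 30⁻¹ ≡ 59 (mod 61), so λ ≡ 31.
  x = λ² - 33 - 2 = 961 - 35 ≡ 11; y = λ·(33 - 11) - 12 ≡ 60. → (11, 60)

(11, 60)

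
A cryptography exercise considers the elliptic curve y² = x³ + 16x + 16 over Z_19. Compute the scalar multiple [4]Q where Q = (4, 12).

(10, 13)

Double-and-add on 4 = (100)₂. Start with Q = (4, 12) for the leading 1-bit.
double: tangent at (4, 12): λ = (3·4² + 16)/(2·12) ≡ 7/5. 5⁻¹ ≡ 4 (mod 19) since 5·4 = 20 ≡ 1, so λ ≡ 7·4 ≡ 9.
  x = λ² - 4 - 4 = 81 - 8 ≡ 16; y = λ·(4 - 16) - 12 ≡ 13. → (16, 13)
double: tangent at (16, 13): λ = (3·16² + 16)/(2·13) ≡ 5/7. 7⁻¹ ≡ 11 (mod 19), so λ ≡ 5·11 ≡ 17.
  x = λ² - 16 - 16 = 289 - 32 ≡ 10; y = λ·(16 - 10) - 13 ≡ 13. → (10, 13)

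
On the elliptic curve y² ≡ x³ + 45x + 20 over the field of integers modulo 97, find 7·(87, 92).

(22, 55)

Write G = (87, 92).
Double-and-add on 7 = (111)₂. Start with G = (87, 92) for the leading 1-bit.
double: tangent at (87, 92): λ = (3·87² + 45)/(2·92) ≡ 54/87. 87⁻¹ ≡ 29 (mod 97) since 87·29 = 2523 ≡ 1, so λ ≡ 54·29 ≡ 14.
  x = λ² - 87 - 87 = 196 - 174 ≡ 22; y = λ·(87 - 22) - 92 ≡ 42. → (22, 42)
add G: (22, 42) + (87, 92). λ = (92 - 42)/(87 - 22) ≡ 50/65 mod 97. 65⁻¹ ≡ 3 (mod 97) since 65·3 = 195 ≡ 1, so λ ≡ 53.
  x = λ² - 22 - 87 = 2809 - 109 ≡ 81; y = λ·(22 - 81) - 42 ≡ 32. → (81, 32)
double: tangent at (81, 32): λ = (3·81² + 45)/(2·32) ≡ 37/64. 64⁻¹ ≡ 47 (mod 97) since 64·47 = 3008 ≡ 1, so λ ≡ 37·47 ≡ 90.
  x = λ² - 81 - 81 = 8100 - 162 ≡ 81; y = λ·(81 - 81) - 32 ≡ 65. → (81, 65)
add G: (81, 65) + (87, 92). λ = (92 - 65)/(87 - 81) ≡ 27/6 mod 97. 6⁻¹ ≡ 81 (mod 97), so λ ≡ 53.
  x = λ² - 81 - 87 = 2809 - 168 ≡ 22; y = λ·(81 - 22) - 65 ≡ 55. → (22, 55)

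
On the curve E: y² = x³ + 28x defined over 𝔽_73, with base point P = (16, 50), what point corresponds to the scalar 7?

(71, 3)

Double-and-add on 7 = (111)₂. Start with P = (16, 50) for the leading 1-bit.
double: tangent at (16, 50): λ = (3·16² + 28)/(2·50) ≡ 66/27. 27⁻¹ ≡ 46 (mod 73), so λ ≡ 66·46 ≡ 43.
  x = λ² - 16 - 16 = 1849 - 32 ≡ 65; y = λ·(16 - 65) - 50 ≡ 33. → (65, 33)
add P: (65, 33) + (16, 50). λ = (50 - 33)/(16 - 65) ≡ 17/24 mod 73. 24⁻¹ ≡ 70 (mod 73), so λ ≡ 22.
  x = λ² - 65 - 16 = 484 - 81 ≡ 38; y = λ·(65 - 38) - 33 ≡ 50. → (38, 50)
double: tangent at (38, 50): λ = (3·38² + 28)/(2·50) ≡ 53/27. 27⁻¹ ≡ 46 (mod 73) since 27·46 = 1242 ≡ 1, so λ ≡ 53·46 ≡ 29.
  x = λ² - 38 - 38 = 841 - 76 ≡ 35; y = λ·(38 - 35) - 50 ≡ 37. → (35, 37)
add P: (35, 37) + (16, 50). λ = (50 - 37)/(16 - 35) ≡ 13/54 mod 73. 54⁻¹ ≡ 23 (mod 73), so λ ≡ 7.
  x = λ² - 35 - 16 = 49 - 51 ≡ 71; y = λ·(35 - 71) - 37 ≡ 3. → (71, 3)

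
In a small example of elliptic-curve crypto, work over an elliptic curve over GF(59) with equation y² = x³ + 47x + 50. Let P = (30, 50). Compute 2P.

(4, 40)

tangent at (30, 50): λ = (3·30² + 47)/(2·50) ≡ 33/41. 41⁻¹ ≡ 36 (mod 59) since 41·36 = 1476 ≡ 1, so λ ≡ 33·36 ≡ 8.
  x = λ² - 30 - 30 = 64 - 60 ≡ 4; y = λ·(30 - 4) - 50 ≡ 40. → (4, 40)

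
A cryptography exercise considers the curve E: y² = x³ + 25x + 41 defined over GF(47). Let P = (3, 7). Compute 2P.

tangent at (3, 7): λ = (3·3² + 25)/(2·7) ≡ 5/14. 14⁻¹ ≡ 37 (mod 47), so λ ≡ 5·37 ≡ 44.
  x = λ² - 3 - 3 = 1936 - 6 ≡ 3; y = λ·(3 - 3) - 7 ≡ 40. → (3, 40)

(3, 40)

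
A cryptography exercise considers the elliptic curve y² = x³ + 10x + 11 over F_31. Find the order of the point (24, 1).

2P: tangent at (24, 1): λ = (3·24² + 10)/(2·1) ≡ 2/2. 2⁻¹ ≡ 16 (mod 31) since 2·16 = 32 ≡ 1, so λ ≡ 2·16 ≡ 1.
  x = λ² - 24 - 24 = 1 - 48 ≡ 15; y = λ·(24 - 15) - 1 ≡ 8. → (15, 8)
3P: (15, 8) + (24, 1). λ = (1 - 8)/(24 - 15) ≡ 24/9 mod 31. 9⁻¹ ≡ 7 (mod 31) since 9·7 = 63 ≡ 1, so λ ≡ 13.
  x = λ² - 15 - 24 = 169 - 39 ≡ 6; y = λ·(15 - 6) - 8 ≡ 16. → (6, 16)
4P: (6, 16) + (24, 1). λ = (1 - 16)/(24 - 6) ≡ 16/18 mod 31. 18⁻¹ ≡ 19 (mod 31), so λ ≡ 25.
  x = λ² - 6 - 24 = 625 - 30 ≡ 6; y = λ·(6 - 6) - 16 ≡ 15. → (6, 15)
5P: (6, 15) + (24, 1). λ = (1 - 15)/(24 - 6) ≡ 17/18 mod 31. 18⁻¹ ≡ 19 (mod 31) since 18·19 = 342 ≡ 1, so λ ≡ 13.
  x = λ² - 6 - 24 = 169 - 30 ≡ 15; y = λ·(6 - 15) - 15 ≡ 23. → (15, 23)
6P: (15, 23) + (24, 1). λ = (1 - 23)/(24 - 15) ≡ 9/9 mod 31. 9⁻¹ ≡ 7 (mod 31) since 9·7 = 63 ≡ 1, so λ ≡ 1.
  x = λ² - 15 - 24 = 1 - 39 ≡ 24; y = λ·(15 - 24) - 23 ≡ 30. → (24, 30)
7P: (24, 30) + (24, 1): same x and y₁ ≡ -y₂, so the sum is the point at infinity.
7P = the point at infinity, so the order is 7.

7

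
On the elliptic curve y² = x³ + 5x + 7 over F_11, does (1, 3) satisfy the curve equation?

y² = 3² ≡ 9; x³ + 5x + 7 = 13 ≡ 2 (mod 11). 9 ≠ 2.

no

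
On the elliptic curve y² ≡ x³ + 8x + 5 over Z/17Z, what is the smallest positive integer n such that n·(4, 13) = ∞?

6

2P: tangent at (4, 13): λ = (3·4² + 8)/(2·13) ≡ 5/9. 9⁻¹ ≡ 2 (mod 17), so λ ≡ 5·2 ≡ 10.
  x = λ² - 4 - 4 = 100 - 8 ≡ 7; y = λ·(4 - 7) - 13 ≡ 8. → (7, 8)
3P: (7, 8) + (4, 13). λ = (13 - 8)/(4 - 7) ≡ 5/14 mod 17. 14⁻¹ ≡ 11 (mod 17) since 14·11 = 154 ≡ 1, so λ ≡ 4.
  x = λ² - 7 - 4 = 16 - 11 ≡ 5; y = λ·(7 - 5) - 8 ≡ 0. → (5, 0)
4P: (5, 0) + (4, 13). λ = (13 - 0)/(4 - 5) ≡ 13/16 mod 17. 16⁻¹ ≡ 16 (mod 17), so λ ≡ 4.
  x = λ² - 5 - 4 = 16 - 9 ≡ 7; y = λ·(5 - 7) - 0 ≡ 9. → (7, 9)
5P: (7, 9) + (4, 13). λ = (13 - 9)/(4 - 7) ≡ 4/14 mod 17. 14⁻¹ ≡ 11 (mod 17) since 14·11 = 154 ≡ 1, so λ ≡ 10.
  x = λ² - 7 - 4 = 100 - 11 ≡ 4; y = λ·(7 - 4) - 9 ≡ 4. → (4, 4)
6P: (4, 4) + (4, 13): same x and y₁ ≡ -y₂, so the sum is ∞.
6P = ∞, so the order is 6.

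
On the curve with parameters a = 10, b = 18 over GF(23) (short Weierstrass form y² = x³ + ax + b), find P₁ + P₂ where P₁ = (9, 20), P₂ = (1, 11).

(9, 20) + (1, 11). λ = (11 - 20)/(1 - 9) ≡ 14/15 mod 23. 15⁻¹ ≡ 20 (mod 23) since 15·20 = 300 ≡ 1, so λ ≡ 4.
  x = λ² - 9 - 1 = 16 - 10 ≡ 6; y = λ·(9 - 6) - 20 ≡ 15. → (6, 15)

(6, 15)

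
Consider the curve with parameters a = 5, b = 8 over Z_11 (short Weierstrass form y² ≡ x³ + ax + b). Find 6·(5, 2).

Write G = (5, 2).
Repeated addition: build up to 6G.
2G: tangent at (5, 2): λ = (3·5² + 5)/(2·2) ≡ 3/4. 4⁻¹ ≡ 3 (mod 11) since 4·3 = 12 ≡ 1, so λ ≡ 3·3 ≡ 9.
  x = λ² - 5 - 5 = 81 - 10 ≡ 5; y = λ·(5 - 5) - 2 ≡ 9. → (5, 9)
3G: (5, 9) + (5, 2): same x and y₁ ≡ -y₂, so the sum is ∞.
4G: ∞ + (5, 2) = (5, 2) (identity).
5G: tangent at (5, 2): λ = (3·5² + 5)/(2·2) ≡ 3/4. 4⁻¹ ≡ 3 (mod 11), so λ ≡ 3·3 ≡ 9.
  x = λ² - 5 - 5 = 81 - 10 ≡ 5; y = λ·(5 - 5) - 2 ≡ 9. → (5, 9)
6G: (5, 9) + (5, 2): same x and y₁ ≡ -y₂, so the sum is ∞.

O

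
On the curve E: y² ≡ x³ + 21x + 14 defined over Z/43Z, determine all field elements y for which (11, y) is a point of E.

none

x³ + 21x + 14 = 1576 ≡ 28 (mod 43).
28 is a non-residue mod 43; no y exists.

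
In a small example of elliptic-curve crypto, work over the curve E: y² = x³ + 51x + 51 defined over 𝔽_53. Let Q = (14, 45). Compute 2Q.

(24, 43)

tangent at (14, 45): λ = (3·14² + 51)/(2·45) ≡ 3/37. 37⁻¹ ≡ 43 (mod 53) since 37·43 = 1591 ≡ 1, so λ ≡ 3·43 ≡ 23.
  x = λ² - 14 - 14 = 529 - 28 ≡ 24; y = λ·(14 - 24) - 45 ≡ 43. → (24, 43)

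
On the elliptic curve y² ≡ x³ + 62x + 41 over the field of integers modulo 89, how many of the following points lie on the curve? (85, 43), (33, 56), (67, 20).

2

(85, 43): 43² ≡ 69, rhs ≡ 85 → off.
(33, 56): 56² ≡ 21, rhs ≡ 21 → on.
(67, 20): 20² ≡ 44, rhs ≡ 44 → on.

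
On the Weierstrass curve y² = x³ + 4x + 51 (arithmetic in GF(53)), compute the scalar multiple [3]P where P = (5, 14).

(39, 22)

Repeated addition: build up to 3P.
2P: tangent at (5, 14): λ = (3·5² + 4)/(2·14) ≡ 26/28. 28⁻¹ ≡ 36 (mod 53), so λ ≡ 26·36 ≡ 35.
  x = λ² - 5 - 5 = 1225 - 10 ≡ 49; y = λ·(5 - 49) - 14 ≡ 36. → (49, 36)
3P: (49, 36) + (5, 14). λ = (14 - 36)/(5 - 49) ≡ 31/9 mod 53. 9⁻¹ ≡ 6 (mod 53) since 9·6 = 54 ≡ 1, so λ ≡ 27.
  x = λ² - 49 - 5 = 729 - 54 ≡ 39; y = λ·(49 - 39) - 36 ≡ 22. → (39, 22)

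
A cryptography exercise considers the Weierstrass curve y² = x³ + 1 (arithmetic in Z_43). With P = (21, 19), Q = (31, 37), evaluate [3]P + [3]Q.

O

First 3P:
Repeated addition: build up to 3P.
2P: tangent at (21, 19): λ = (3·21² + 0)/(2·19) ≡ 33/38. 38⁻¹ ≡ 17 (mod 43), so λ ≡ 33·17 ≡ 2.
  x = λ² - 21 - 21 = 4 - 42 ≡ 5; y = λ·(21 - 5) - 19 ≡ 13. → (5, 13)
3P: (5, 13) + (21, 19). λ = (19 - 13)/(21 - 5) ≡ 6/16 mod 43. 16⁻¹ ≡ 35 (mod 43), so λ ≡ 38.
  x = λ² - 5 - 21 = 1444 - 26 ≡ 42; y = λ·(5 - 42) - 13 ≡ 0. → (42, 0)
3P = (42, 0).
Next 3Q:
Repeated addition: build up to 3Q.
2Q: tangent at (31, 37): λ = (3·31² + 0)/(2·37) ≡ 2/31. 31⁻¹ ≡ 25 (mod 43), so λ ≡ 2·25 ≡ 7.
  x = λ² - 31 - 31 = 49 - 62 ≡ 30; y = λ·(31 - 30) - 37 ≡ 13. → (30, 13)
3Q: (30, 13) + (31, 37). λ = (37 - 13)/(31 - 30) ≡ 24/1 mod 43. 1⁻¹ ≡ 1 (mod 43) since 1·1 = 1 ≡ 1, so λ ≡ 24.
  x = λ² - 30 - 31 = 576 - 61 ≡ 42; y = λ·(30 - 42) - 13 ≡ 0. → (42, 0)
3Q = (42, 0).
Finally 3P + 3Q:
(42, 0) + (42, 0): same x and y₁ ≡ -y₂, so the sum is the point at infinity.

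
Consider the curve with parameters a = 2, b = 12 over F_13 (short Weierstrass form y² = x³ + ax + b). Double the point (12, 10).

tangent at (12, 10): λ = (3·12² + 2)/(2·10) ≡ 5/7. 7⁻¹ ≡ 2 (mod 13) since 7·2 = 14 ≡ 1, so λ ≡ 5·2 ≡ 10.
  x = λ² - 12 - 12 = 100 - 24 ≡ 11; y = λ·(12 - 11) - 10 ≡ 0. → (11, 0)

(11, 0)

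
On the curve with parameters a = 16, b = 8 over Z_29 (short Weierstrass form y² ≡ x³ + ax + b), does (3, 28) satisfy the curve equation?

no

y² = 28² ≡ 1; x³ + 16x + 8 = 83 ≡ 25 (mod 29). 1 ≠ 25.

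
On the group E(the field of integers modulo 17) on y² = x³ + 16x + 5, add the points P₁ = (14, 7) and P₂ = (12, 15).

(7, 16)

(14, 7) + (12, 15). λ = (15 - 7)/(12 - 14) ≡ 8/15 mod 17. 15⁻¹ ≡ 8 (mod 17), so λ ≡ 13.
  x = λ² - 14 - 12 = 169 - 26 ≡ 7; y = λ·(14 - 7) - 7 ≡ 16. → (7, 16)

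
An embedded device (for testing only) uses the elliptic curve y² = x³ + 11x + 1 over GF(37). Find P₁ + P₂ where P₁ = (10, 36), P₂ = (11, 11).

(12, 14)

(10, 36) + (11, 11). λ = (11 - 36)/(11 - 10) ≡ 12/1 mod 37. 1⁻¹ ≡ 1 (mod 37) since 1·1 = 1 ≡ 1, so λ ≡ 12.
  x = λ² - 10 - 11 = 144 - 21 ≡ 12; y = λ·(10 - 12) - 36 ≡ 14. → (12, 14)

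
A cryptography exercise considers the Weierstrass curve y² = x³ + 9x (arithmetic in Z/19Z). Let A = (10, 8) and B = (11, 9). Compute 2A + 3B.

First 2A:
Repeated addition: build up to 2A.
2A: tangent at (10, 8): λ = (3·10² + 9)/(2·8) ≡ 5/16. 16⁻¹ ≡ 6 (mod 19) since 16·6 = 96 ≡ 1, so λ ≡ 5·6 ≡ 11.
  x = λ² - 10 - 10 = 121 - 20 ≡ 6; y = λ·(10 - 6) - 8 ≡ 17. → (6, 17)
2A = (6, 17).
Next 3B:
Repeated addition: build up to 3B.
2B: tangent at (11, 9): λ = (3·11² + 9)/(2·9) ≡ 11/18. 18⁻¹ ≡ 18 (mod 19) since 18·18 = 324 ≡ 1, so λ ≡ 11·18 ≡ 8.
  x = λ² - 11 - 11 = 64 - 22 ≡ 4; y = λ·(11 - 4) - 9 ≡ 9. → (4, 9)
3B: (4, 9) + (11, 9). λ = (9 - 9)/(11 - 4) ≡ 0/7 mod 19. 7⁻¹ ≡ 11 (mod 19) since 7·11 = 77 ≡ 1, so λ ≡ 0.
  x = λ² - 4 - 11 = 0 - 15 ≡ 4; y = λ·(4 - 4) - 9 ≡ 10. → (4, 10)
3B = (4, 10).
Finally 2A + 3B:
(6, 17) + (4, 10). λ = (10 - 17)/(4 - 6) ≡ 12/17 mod 19. 17⁻¹ ≡ 9 (mod 19) since 17·9 = 153 ≡ 1, so λ ≡ 13.
  x = λ² - 6 - 4 = 169 - 10 ≡ 7; y = λ·(6 - 7) - 17 ≡ 8. → (7, 8)

(7, 8)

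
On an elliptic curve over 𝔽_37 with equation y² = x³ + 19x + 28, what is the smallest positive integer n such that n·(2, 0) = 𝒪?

2

2P: (2, 0) + (2, 0): same x and y₁ ≡ -y₂, so the sum is 𝒪.
2P = 𝒪, so the order is 2.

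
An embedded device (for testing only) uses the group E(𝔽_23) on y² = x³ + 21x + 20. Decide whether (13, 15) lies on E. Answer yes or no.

no

y² = 15² ≡ 18; x³ + 21x + 20 = 2490 ≡ 6 (mod 23). 18 ≠ 6.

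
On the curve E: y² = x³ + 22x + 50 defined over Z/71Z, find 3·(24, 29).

(3, 1)

Write Q = (24, 29).
Repeated addition: build up to 3Q.
2Q: tangent at (24, 29): λ = (3·24² + 22)/(2·29) ≡ 46/58. 58⁻¹ ≡ 60 (mod 71), so λ ≡ 46·60 ≡ 62.
  x = λ² - 24 - 24 = 3844 - 48 ≡ 33; y = λ·(24 - 33) - 29 ≡ 52. → (33, 52)
3Q: (33, 52) + (24, 29). λ = (29 - 52)/(24 - 33) ≡ 48/62 mod 71. 62⁻¹ ≡ 63 (mod 71), so λ ≡ 42.
  x = λ² - 33 - 24 = 1764 - 57 ≡ 3; y = λ·(33 - 3) - 52 ≡ 1. → (3, 1)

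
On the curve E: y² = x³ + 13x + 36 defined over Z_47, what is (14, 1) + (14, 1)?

(44, 8)

tangent at (14, 1): λ = (3·14² + 13)/(2·1) ≡ 37/2. 2⁻¹ ≡ 24 (mod 47), so λ ≡ 37·24 ≡ 42.
  x = λ² - 14 - 14 = 1764 - 28 ≡ 44; y = λ·(14 - 44) - 1 ≡ 8. → (44, 8)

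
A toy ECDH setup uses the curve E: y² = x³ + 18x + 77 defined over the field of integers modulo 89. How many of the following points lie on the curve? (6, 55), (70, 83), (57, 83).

0

(6, 55): 55² ≡ 88, rhs ≡ 45 → off.
(70, 83): 83² ≡ 36, rhs ≡ 85 → off.
(57, 83): 83² ≡ 36, rhs ≡ 19 → off.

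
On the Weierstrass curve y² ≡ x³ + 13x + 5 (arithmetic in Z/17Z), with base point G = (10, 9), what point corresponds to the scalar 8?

(12, 6)

Double-and-add on 8 = (1000)₂. Start with G = (10, 9) for the leading 1-bit.
double: tangent at (10, 9): λ = (3·10² + 13)/(2·9) ≡ 7/1. 1⁻¹ ≡ 1 (mod 17) since 1·1 = 1 ≡ 1, so λ ≡ 7·1 ≡ 7.
  x = λ² - 10 - 10 = 49 - 20 ≡ 12; y = λ·(10 - 12) - 9 ≡ 11. → (12, 11)
double: tangent at (12, 11): λ = (3·12² + 13)/(2·11) ≡ 3/5. 5⁻¹ ≡ 7 (mod 17) since 5·7 = 35 ≡ 1, so λ ≡ 3·7 ≡ 4.
  x = λ² - 12 - 12 = 16 - 24 ≡ 9; y = λ·(12 - 9) - 11 ≡ 1. → (9, 1)
double: tangent at (9, 1): λ = (3·9² + 13)/(2·1) ≡ 1/2. 2⁻¹ ≡ 9 (mod 17), so λ ≡ 1·9 ≡ 9.
  x = λ² - 9 - 9 = 81 - 18 ≡ 12; y = λ·(9 - 12) - 1 ≡ 6. → (12, 6)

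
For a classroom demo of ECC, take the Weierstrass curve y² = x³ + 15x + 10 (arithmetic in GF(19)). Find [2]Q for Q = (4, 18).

tangent at (4, 18): λ = (3·4² + 15)/(2·18) ≡ 6/17. 17⁻¹ ≡ 9 (mod 19) since 17·9 = 153 ≡ 1, so λ ≡ 6·9 ≡ 16.
  x = λ² - 4 - 4 = 256 - 8 ≡ 1; y = λ·(4 - 1) - 18 ≡ 11. → (1, 11)

(1, 11)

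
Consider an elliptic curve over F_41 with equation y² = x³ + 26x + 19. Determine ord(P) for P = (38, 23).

2P: tangent at (38, 23): λ = (3·38² + 26)/(2·23) ≡ 12/5. 5⁻¹ ≡ 33 (mod 41) since 5·33 = 165 ≡ 1, so λ ≡ 12·33 ≡ 27.
  x = λ² - 38 - 38 = 729 - 76 ≡ 38; y = λ·(38 - 38) - 23 ≡ 18. → (38, 18)
3P: (38, 18) + (38, 23): same x and y₁ ≡ -y₂, so the sum is ∞.
3P = ∞, so the order is 3.

3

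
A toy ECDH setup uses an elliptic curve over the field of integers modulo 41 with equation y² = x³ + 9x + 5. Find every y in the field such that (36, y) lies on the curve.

x³ + 9x + 5 = 46985 ≡ 40 (mod 41).
Square roots of 40 mod 41: 9 and 32 (since 9² = 81 ≡ 40).

9, 32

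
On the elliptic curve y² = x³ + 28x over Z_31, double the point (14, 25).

tangent at (14, 25): λ = (3·14² + 28)/(2·25) ≡ 27/19. 19⁻¹ ≡ 18 (mod 31) since 19·18 = 342 ≡ 1, so λ ≡ 27·18 ≡ 21.
  x = λ² - 14 - 14 = 441 - 28 ≡ 10; y = λ·(14 - 10) - 25 ≡ 28. → (10, 28)

(10, 28)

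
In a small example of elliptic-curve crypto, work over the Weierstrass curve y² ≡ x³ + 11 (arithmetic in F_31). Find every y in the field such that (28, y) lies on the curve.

x³ + 0x + 11 = 21963 ≡ 15 (mod 31).
15 is a non-residue mod 31; no y exists.

none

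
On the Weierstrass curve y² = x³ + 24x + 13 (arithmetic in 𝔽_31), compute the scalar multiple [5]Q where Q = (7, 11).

Repeated addition: build up to 5Q.
2Q: tangent at (7, 11): λ = (3·7² + 24)/(2·11) ≡ 16/22. 22⁻¹ ≡ 24 (mod 31) since 22·24 = 528 ≡ 1, so λ ≡ 16·24 ≡ 12.
  x = λ² - 7 - 7 = 144 - 14 ≡ 6; y = λ·(7 - 6) - 11 ≡ 1. → (6, 1)
3Q: (6, 1) + (7, 11). λ = (11 - 1)/(7 - 6) ≡ 10/1 mod 31. 1⁻¹ ≡ 1 (mod 31), so λ ≡ 10.
  x = λ² - 6 - 7 = 100 - 13 ≡ 25; y = λ·(6 - 25) - 1 ≡ 26. → (25, 26)
4Q: (25, 26) + (7, 11). λ = (11 - 26)/(7 - 25) ≡ 16/13 mod 31. 13⁻¹ ≡ 12 (mod 31), so λ ≡ 6.
  x = λ² - 25 - 7 = 36 - 32 ≡ 4; y = λ·(25 - 4) - 26 ≡ 7. → (4, 7)
5Q: (4, 7) + (7, 11). λ = (11 - 7)/(7 - 4) ≡ 4/3 mod 31. 3⁻¹ ≡ 21 (mod 31), so λ ≡ 22.
  x = λ² - 4 - 7 = 484 - 11 ≡ 8; y = λ·(4 - 8) - 7 ≡ 29. → (8, 29)

(8, 29)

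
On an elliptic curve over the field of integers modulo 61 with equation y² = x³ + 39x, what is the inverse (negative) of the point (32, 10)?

(32, 51)

-(32, 10) = (32, -10 mod 61) = (32, 51).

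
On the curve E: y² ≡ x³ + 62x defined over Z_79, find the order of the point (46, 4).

4

2P: tangent at (46, 4): λ = (3·46² + 62)/(2·4) ≡ 11/8. 8⁻¹ ≡ 10 (mod 79), so λ ≡ 11·10 ≡ 31.
  x = λ² - 46 - 46 = 961 - 92 ≡ 0; y = λ·(46 - 0) - 4 ≡ 0. → (0, 0)
3P: (0, 0) + (46, 4). λ = (4 - 0)/(46 - 0) ≡ 4/46 mod 79. 46⁻¹ ≡ 67 (mod 79), so λ ≡ 31.
  x = λ² - 0 - 46 = 961 - 46 ≡ 46; y = λ·(0 - 46) - 0 ≡ 75. → (46, 75)
4P: (46, 75) + (46, 4): same x and y₁ ≡ -y₂, so the sum is the point at infinity.
4P = the point at infinity, so the order is 4.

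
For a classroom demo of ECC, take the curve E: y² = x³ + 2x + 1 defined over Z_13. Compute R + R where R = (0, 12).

(1, 2)

tangent at (0, 12): λ = (3·0² + 2)/(2·12) ≡ 2/11. 11⁻¹ ≡ 6 (mod 13) since 11·6 = 66 ≡ 1, so λ ≡ 2·6 ≡ 12.
  x = λ² - 0 - 0 = 144 - 0 ≡ 1; y = λ·(0 - 1) - 12 ≡ 2. → (1, 2)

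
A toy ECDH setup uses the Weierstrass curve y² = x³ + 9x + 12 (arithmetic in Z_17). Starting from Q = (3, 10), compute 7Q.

Repeated addition: build up to 7Q.
2Q: tangent at (3, 10): λ = (3·3² + 9)/(2·10) ≡ 2/3. 3⁻¹ ≡ 6 (mod 17), so λ ≡ 2·6 ≡ 12.
  x = λ² - 3 - 3 = 144 - 6 ≡ 2; y = λ·(3 - 2) - 10 ≡ 2. → (2, 2)
3Q: (2, 2) + (3, 10). λ = (10 - 2)/(3 - 2) ≡ 8/1 mod 17. 1⁻¹ ≡ 1 (mod 17) since 1·1 = 1 ≡ 1, so λ ≡ 8.
  x = λ² - 2 - 3 = 64 - 5 ≡ 8; y = λ·(2 - 8) - 2 ≡ 1. → (8, 1)
4Q: (8, 1) + (3, 10). λ = (10 - 1)/(3 - 8) ≡ 9/12 mod 17. 12⁻¹ ≡ 10 (mod 17), so λ ≡ 5.
  x = λ² - 8 - 3 = 25 - 11 ≡ 14; y = λ·(8 - 14) - 1 ≡ 3. → (14, 3)
5Q: (14, 3) + (3, 10). λ = (10 - 3)/(3 - 14) ≡ 7/6 mod 17. 6⁻¹ ≡ 3 (mod 17), so λ ≡ 4.
  x = λ² - 14 - 3 = 16 - 17 ≡ 16; y = λ·(14 - 16) - 3 ≡ 6. → (16, 6)
6Q: (16, 6) + (3, 10). λ = (10 - 6)/(3 - 16) ≡ 4/4 mod 17. 4⁻¹ ≡ 13 (mod 17), so λ ≡ 1.
  x = λ² - 16 - 3 = 1 - 19 ≡ 16; y = λ·(16 - 16) - 6 ≡ 11. → (16, 11)
7Q: (16, 11) + (3, 10). λ = (10 - 11)/(3 - 16) ≡ 16/4 mod 17. 4⁻¹ ≡ 13 (mod 17) since 4·13 = 52 ≡ 1, so λ ≡ 4.
  x = λ² - 16 - 3 = 16 - 19 ≡ 14; y = λ·(16 - 14) - 11 ≡ 14. → (14, 14)

(14, 14)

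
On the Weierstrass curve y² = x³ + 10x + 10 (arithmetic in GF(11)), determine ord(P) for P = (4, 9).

7

2P: tangent at (4, 9): λ = (3·4² + 10)/(2·9) ≡ 3/7. 7⁻¹ ≡ 8 (mod 11), so λ ≡ 3·8 ≡ 2.
  x = λ² - 4 - 4 = 4 - 8 ≡ 7; y = λ·(4 - 7) - 9 ≡ 7. → (7, 7)
3P: (7, 7) + (4, 9). λ = (9 - 7)/(4 - 7) ≡ 2/8 mod 11. 8⁻¹ ≡ 7 (mod 11) since 8·7 = 56 ≡ 1, so λ ≡ 3.
  x = λ² - 7 - 4 = 9 - 11 ≡ 9; y = λ·(7 - 9) - 7 ≡ 9. → (9, 9)
4P: (9, 9) + (4, 9). λ = (9 - 9)/(4 - 9) ≡ 0/6 mod 11. 6⁻¹ ≡ 2 (mod 11), so λ ≡ 0.
  x = λ² - 9 - 4 = 0 - 13 ≡ 9; y = λ·(9 - 9) - 9 ≡ 2. → (9, 2)
5P: (9, 2) + (4, 9). λ = (9 - 2)/(4 - 9) ≡ 7/6 mod 11. 6⁻¹ ≡ 2 (mod 11) since 6·2 = 12 ≡ 1, so λ ≡ 3.
  x = λ² - 9 - 4 = 9 - 13 ≡ 7; y = λ·(9 - 7) - 2 ≡ 4. → (7, 4)
6P: (7, 4) + (4, 9). λ = (9 - 4)/(4 - 7) ≡ 5/8 mod 11. 8⁻¹ ≡ 7 (mod 11) since 8·7 = 56 ≡ 1, so λ ≡ 2.
  x = λ² - 7 - 4 = 4 - 11 ≡ 4; y = λ·(7 - 4) - 4 ≡ 2. → (4, 2)
7P: (4, 2) + (4, 9): same x and y₁ ≡ -y₂, so the sum is O.
7P = O, so the order is 7.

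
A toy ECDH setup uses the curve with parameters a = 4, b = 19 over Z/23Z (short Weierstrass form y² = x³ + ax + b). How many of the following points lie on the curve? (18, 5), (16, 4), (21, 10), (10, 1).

(18, 5): 5² ≡ 2, rhs ≡ 12 → off.
(16, 4): 4² ≡ 16, rhs ≡ 16 → on.
(21, 10): 10² ≡ 8, rhs ≡ 3 → off.
(10, 1): 1² ≡ 1, rhs ≡ 1 → on.

2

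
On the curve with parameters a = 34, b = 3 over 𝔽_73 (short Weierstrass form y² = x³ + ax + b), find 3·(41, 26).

Write Q = (41, 26).
Repeated addition: build up to 3Q.
2Q: tangent at (41, 26): λ = (3·41² + 34)/(2·26) ≡ 40/52. 52⁻¹ ≡ 66 (mod 73) since 52·66 = 3432 ≡ 1, so λ ≡ 40·66 ≡ 12.
  x = λ² - 41 - 41 = 144 - 82 ≡ 62; y = λ·(41 - 62) - 26 ≡ 14. → (62, 14)
3Q: (62, 14) + (41, 26). λ = (26 - 14)/(41 - 62) ≡ 12/52 mod 73. 52⁻¹ ≡ 66 (mod 73) since 52·66 = 3432 ≡ 1, so λ ≡ 62.
  x = λ² - 62 - 41 = 3844 - 103 ≡ 18; y = λ·(62 - 18) - 14 ≡ 13. → (18, 13)

(18, 13)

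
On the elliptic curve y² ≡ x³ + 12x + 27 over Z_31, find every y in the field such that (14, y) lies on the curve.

x³ + 12x + 27 = 2939 ≡ 25 (mod 31).
Square roots of 25 mod 31: 5 and 26 (since 5² = 25 ≡ 25).

5, 26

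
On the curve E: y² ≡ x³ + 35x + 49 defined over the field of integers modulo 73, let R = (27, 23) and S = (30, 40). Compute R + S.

(40, 25)

(27, 23) + (30, 40). λ = (40 - 23)/(30 - 27) ≡ 17/3 mod 73. 3⁻¹ ≡ 49 (mod 73), so λ ≡ 30.
  x = λ² - 27 - 30 = 900 - 57 ≡ 40; y = λ·(27 - 40) - 23 ≡ 25. → (40, 25)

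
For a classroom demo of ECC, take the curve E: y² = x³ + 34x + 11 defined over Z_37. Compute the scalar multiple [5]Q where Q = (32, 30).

(32, 30)

Double-and-add on 5 = (101)₂. Start with Q = (32, 30) for the leading 1-bit.
double: tangent at (32, 30): λ = (3·32² + 34)/(2·30) ≡ 35/23. 23⁻¹ ≡ 29 (mod 37), so λ ≡ 35·29 ≡ 16.
  x = λ² - 32 - 32 = 256 - 64 ≡ 7; y = λ·(32 - 7) - 30 ≡ 0. → (7, 0)
double: (7, 0) + (7, 0): same x and y₁ ≡ -y₂, so the sum is 𝒪.
add Q: 𝒪 + (32, 30) = (32, 30) (identity).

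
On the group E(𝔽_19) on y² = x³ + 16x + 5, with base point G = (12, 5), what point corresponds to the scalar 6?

Repeated addition: build up to 6G.
2G: tangent at (12, 5): λ = (3·12² + 16)/(2·5) ≡ 11/10. 10⁻¹ ≡ 2 (mod 19) since 10·2 = 20 ≡ 1, so λ ≡ 11·2 ≡ 3.
  x = λ² - 12 - 12 = 9 - 24 ≡ 4; y = λ·(12 - 4) - 5 ≡ 0. → (4, 0)
3G: (4, 0) + (12, 5). λ = (5 - 0)/(12 - 4) ≡ 5/8 mod 19. 8⁻¹ ≡ 12 (mod 19), so λ ≡ 3.
  x = λ² - 4 - 12 = 9 - 16 ≡ 12; y = λ·(4 - 12) - 0 ≡ 14. → (12, 14)
4G: (12, 14) + (12, 5): same x and y₁ ≡ -y₂, so the sum is O.
5G: O + (12, 5) = (12, 5) (identity).
6G: tangent at (12, 5): λ = (3·12² + 16)/(2·5) ≡ 11/10. 10⁻¹ ≡ 2 (mod 19) since 10·2 = 20 ≡ 1, so λ ≡ 11·2 ≡ 3.
  x = λ² - 12 - 12 = 9 - 24 ≡ 4; y = λ·(12 - 4) - 5 ≡ 0. → (4, 0)

(4, 0)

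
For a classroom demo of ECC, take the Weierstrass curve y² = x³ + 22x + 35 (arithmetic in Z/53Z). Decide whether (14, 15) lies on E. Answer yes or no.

y² = 15² ≡ 13; x³ + 22x + 35 = 3087 ≡ 13 (mod 53). 13 = 13.

yes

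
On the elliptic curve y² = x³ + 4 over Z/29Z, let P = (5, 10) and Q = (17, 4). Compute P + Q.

(0, 2)

(5, 10) + (17, 4). λ = (4 - 10)/(17 - 5) ≡ 23/12 mod 29. 12⁻¹ ≡ 17 (mod 29), so λ ≡ 14.
  x = λ² - 5 - 17 = 196 - 22 ≡ 0; y = λ·(5 - 0) - 10 ≡ 2. → (0, 2)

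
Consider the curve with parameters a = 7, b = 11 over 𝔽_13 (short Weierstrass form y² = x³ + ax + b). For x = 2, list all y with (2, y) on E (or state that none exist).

x³ + 7x + 11 = 33 ≡ 7 (mod 13).
7 is a non-residue mod 13; no y exists.

none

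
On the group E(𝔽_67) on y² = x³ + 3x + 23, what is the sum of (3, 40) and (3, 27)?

The two points share x = 3 and their y-coordinates satisfy 40 + 27 ≡ 0 (mod 67), so they are inverses. Their sum is ∞.

O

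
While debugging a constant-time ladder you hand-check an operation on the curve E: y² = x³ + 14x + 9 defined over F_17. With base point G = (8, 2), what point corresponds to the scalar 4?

(7, 12)

Repeated addition: build up to 4G.
2G: tangent at (8, 2): λ = (3·8² + 14)/(2·2) ≡ 2/4. 4⁻¹ ≡ 13 (mod 17), so λ ≡ 2·13 ≡ 9.
  x = λ² - 8 - 8 = 81 - 16 ≡ 14; y = λ·(8 - 14) - 2 ≡ 12. → (14, 12)
3G: (14, 12) + (8, 2). λ = (2 - 12)/(8 - 14) ≡ 7/11 mod 17. 11⁻¹ ≡ 14 (mod 17), so λ ≡ 13.
  x = λ² - 14 - 8 = 169 - 22 ≡ 11; y = λ·(14 - 11) - 12 ≡ 10. → (11, 10)
4G: (11, 10) + (8, 2). λ = (2 - 10)/(8 - 11) ≡ 9/14 mod 17. 14⁻¹ ≡ 11 (mod 17) since 14·11 = 154 ≡ 1, so λ ≡ 14.
  x = λ² - 11 - 8 = 196 - 19 ≡ 7; y = λ·(11 - 7) - 10 ≡ 12. → (7, 12)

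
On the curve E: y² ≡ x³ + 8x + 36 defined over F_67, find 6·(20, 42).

Write G = (20, 42).
Double-and-add on 6 = (110)₂. Start with G = (20, 42) for the leading 1-bit.
double: tangent at (20, 42): λ = (3·20² + 8)/(2·42) ≡ 2/17. 17⁻¹ ≡ 4 (mod 67), so λ ≡ 2·4 ≡ 8.
  x = λ² - 20 - 20 = 64 - 40 ≡ 24; y = λ·(20 - 24) - 42 ≡ 60. → (24, 60)
add G: (24, 60) + (20, 42). λ = (42 - 60)/(20 - 24) ≡ 49/63 mod 67. 63⁻¹ ≡ 50 (mod 67), so λ ≡ 38.
  x = λ² - 24 - 20 = 1444 - 44 ≡ 60; y = λ·(24 - 60) - 60 ≡ 46. → (60, 46)
double: tangent at (60, 46): λ = (3·60² + 8)/(2·46) ≡ 21/25. 25⁻¹ ≡ 59 (mod 67), so λ ≡ 21·59 ≡ 33.
  x = λ² - 60 - 60 = 1089 - 120 ≡ 31; y = λ·(60 - 31) - 46 ≡ 40. → (31, 40)

(31, 40)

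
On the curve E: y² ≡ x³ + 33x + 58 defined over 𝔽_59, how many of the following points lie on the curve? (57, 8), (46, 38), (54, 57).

2

(57, 8): 8² ≡ 5, rhs ≡ 43 → off.
(46, 38): 38² ≡ 28, rhs ≡ 28 → on.
(54, 57): 57² ≡ 4, rhs ≡ 4 → on.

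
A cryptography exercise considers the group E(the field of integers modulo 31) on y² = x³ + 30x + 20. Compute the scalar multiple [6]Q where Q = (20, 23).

Repeated addition: build up to 6Q.
2Q: tangent at (20, 23): λ = (3·20² + 30)/(2·23) ≡ 21/15. 15⁻¹ ≡ 29 (mod 31), so λ ≡ 21·29 ≡ 20.
  x = λ² - 20 - 20 = 400 - 40 ≡ 19; y = λ·(20 - 19) - 23 ≡ 28. → (19, 28)
3Q: (19, 28) + (20, 23). λ = (23 - 28)/(20 - 19) ≡ 26/1 mod 31. 1⁻¹ ≡ 1 (mod 31) since 1·1 = 1 ≡ 1, so λ ≡ 26.
  x = λ² - 19 - 20 = 676 - 39 ≡ 17; y = λ·(19 - 17) - 28 ≡ 24. → (17, 24)
4Q: (17, 24) + (20, 23). λ = (23 - 24)/(20 - 17) ≡ 30/3 mod 31. 3⁻¹ ≡ 21 (mod 31), so λ ≡ 10.
  x = λ² - 17 - 20 = 100 - 37 ≡ 1; y = λ·(17 - 1) - 24 ≡ 12. → (1, 12)
5Q: (1, 12) + (20, 23). λ = (23 - 12)/(20 - 1) ≡ 11/19 mod 31. 19⁻¹ ≡ 18 (mod 31) since 19·18 = 342 ≡ 1, so λ ≡ 12.
  x = λ² - 1 - 20 = 144 - 21 ≡ 30; y = λ·(1 - 30) - 12 ≡ 12. → (30, 12)
6Q: (30, 12) + (20, 23). λ = (23 - 12)/(20 - 30) ≡ 11/21 mod 31. 21⁻¹ ≡ 3 (mod 31) since 21·3 = 63 ≡ 1, so λ ≡ 2.
  x = λ² - 30 - 20 = 4 - 50 ≡ 16; y = λ·(30 - 16) - 12 ≡ 16. → (16, 16)

(16, 16)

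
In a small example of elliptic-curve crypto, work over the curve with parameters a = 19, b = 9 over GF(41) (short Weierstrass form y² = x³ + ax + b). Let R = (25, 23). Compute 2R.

(28, 5)

tangent at (25, 23): λ = (3·25² + 19)/(2·23) ≡ 8/5. 5⁻¹ ≡ 33 (mod 41), so λ ≡ 8·33 ≡ 18.
  x = λ² - 25 - 25 = 324 - 50 ≡ 28; y = λ·(25 - 28) - 23 ≡ 5. → (28, 5)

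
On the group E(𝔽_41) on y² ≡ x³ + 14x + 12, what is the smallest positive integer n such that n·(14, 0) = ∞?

2P: (14, 0) + (14, 0): same x and y₁ ≡ -y₂, so the sum is ∞.
2P = ∞, so the order is 2.

2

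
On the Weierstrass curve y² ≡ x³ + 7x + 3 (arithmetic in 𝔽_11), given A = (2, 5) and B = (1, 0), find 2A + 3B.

First 2A:
Repeated addition: build up to 2A.
2A: tangent at (2, 5): λ = (3·2² + 7)/(2·5) ≡ 8/10. 10⁻¹ ≡ 10 (mod 11) since 10·10 = 100 ≡ 1, so λ ≡ 8·10 ≡ 3.
  x = λ² - 2 - 2 = 9 - 4 ≡ 5; y = λ·(2 - 5) - 5 ≡ 8. → (5, 8)
2A = (5, 8).
Next 3B:
Repeated addition: build up to 3B.
2B: (1, 0) + (1, 0): same x and y₁ ≡ -y₂, so the sum is O.
3B: O + (1, 0) = (1, 0) (identity).
3B = (1, 0).
Finally 2A + 3B:
(5, 8) + (1, 0). λ = (0 - 8)/(1 - 5) ≡ 3/7 mod 11. 7⁻¹ ≡ 8 (mod 11), so λ ≡ 2.
  x = λ² - 5 - 1 = 4 - 6 ≡ 9; y = λ·(5 - 9) - 8 ≡ 6. → (9, 6)

(9, 6)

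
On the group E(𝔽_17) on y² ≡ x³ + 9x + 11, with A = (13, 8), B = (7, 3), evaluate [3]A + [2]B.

First 3A:
Repeated addition: build up to 3A.
2A: tangent at (13, 8): λ = (3·13² + 9)/(2·8) ≡ 6/16. 16⁻¹ ≡ 16 (mod 17), so λ ≡ 6·16 ≡ 11.
  x = λ² - 13 - 13 = 121 - 26 ≡ 10; y = λ·(13 - 10) - 8 ≡ 8. → (10, 8)
3A: (10, 8) + (13, 8). λ = (8 - 8)/(13 - 10) ≡ 0/3 mod 17. 3⁻¹ ≡ 6 (mod 17), so λ ≡ 0.
  x = λ² - 10 - 13 = 0 - 23 ≡ 11; y = λ·(10 - 11) - 8 ≡ 9. → (11, 9)
3A = (11, 9).
Next 2B:
Repeated addition: build up to 2B.
2B: tangent at (7, 3): λ = (3·7² + 9)/(2·3) ≡ 3/6. 6⁻¹ ≡ 3 (mod 17), so λ ≡ 3·3 ≡ 9.
  x = λ² - 7 - 7 = 81 - 14 ≡ 16; y = λ·(7 - 16) - 3 ≡ 1. → (16, 1)
2B = (16, 1).
Finally 3A + 2B:
(11, 9) + (16, 1). λ = (1 - 9)/(16 - 11) ≡ 9/5 mod 17. 5⁻¹ ≡ 7 (mod 17) since 5·7 = 35 ≡ 1, so λ ≡ 12.
  x = λ² - 11 - 16 = 144 - 27 ≡ 15; y = λ·(11 - 15) - 9 ≡ 11. → (15, 11)

(15, 11)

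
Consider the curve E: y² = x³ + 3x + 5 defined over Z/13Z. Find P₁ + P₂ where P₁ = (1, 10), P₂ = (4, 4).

(1, 10) + (4, 4). λ = (4 - 10)/(4 - 1) ≡ 7/3 mod 13. 3⁻¹ ≡ 9 (mod 13) since 3·9 = 27 ≡ 1, so λ ≡ 11.
  x = λ² - 1 - 4 = 121 - 5 ≡ 12; y = λ·(1 - 12) - 10 ≡ 12. → (12, 12)

(12, 12)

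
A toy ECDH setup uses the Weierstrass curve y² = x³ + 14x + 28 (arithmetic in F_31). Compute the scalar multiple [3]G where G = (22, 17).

Repeated addition: build up to 3G.
2G: tangent at (22, 17): λ = (3·22² + 14)/(2·17) ≡ 9/3. 3⁻¹ ≡ 21 (mod 31), so λ ≡ 9·21 ≡ 3.
  x = λ² - 22 - 22 = 9 - 44 ≡ 27; y = λ·(22 - 27) - 17 ≡ 30. → (27, 30)
3G: (27, 30) + (22, 17). λ = (17 - 30)/(22 - 27) ≡ 18/26 mod 31. 26⁻¹ ≡ 6 (mod 31), so λ ≡ 15.
  x = λ² - 27 - 22 = 225 - 49 ≡ 21; y = λ·(27 - 21) - 30 ≡ 29. → (21, 29)

(21, 29)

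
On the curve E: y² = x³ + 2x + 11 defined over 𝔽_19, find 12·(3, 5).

Write P = (3, 5).
Repeated addition: build up to 12P.
2P: tangent at (3, 5): λ = (3·3² + 2)/(2·5) ≡ 10/10. 10⁻¹ ≡ 2 (mod 19) since 10·2 = 20 ≡ 1, so λ ≡ 10·2 ≡ 1.
  x = λ² - 3 - 3 = 1 - 6 ≡ 14; y = λ·(3 - 14) - 5 ≡ 3. → (14, 3)
3P: (14, 3) + (3, 5). λ = (5 - 3)/(3 - 14) ≡ 2/8 mod 19. 8⁻¹ ≡ 12 (mod 19) since 8·12 = 96 ≡ 1, so λ ≡ 5.
  x = λ² - 14 - 3 = 25 - 17 ≡ 8; y = λ·(14 - 8) - 3 ≡ 8. → (8, 8)
4P: (8, 8) + (3, 5). λ = (5 - 8)/(3 - 8) ≡ 16/14 mod 19. 14⁻¹ ≡ 15 (mod 19), so λ ≡ 12.
  x = λ² - 8 - 3 = 144 - 11 ≡ 0; y = λ·(8 - 0) - 8 ≡ 12. → (0, 12)
5P: (0, 12) + (3, 5). λ = (5 - 12)/(3 - 0) ≡ 12/3 mod 19. 3⁻¹ ≡ 13 (mod 19) since 3·13 = 39 ≡ 1, so λ ≡ 4.
  x = λ² - 0 - 3 = 16 - 3 ≡ 13; y = λ·(0 - 13) - 12 ≡ 12. → (13, 12)
6P: (13, 12) + (3, 5). λ = (5 - 12)/(3 - 13) ≡ 12/9 mod 19. 9⁻¹ ≡ 17 (mod 19) since 9·17 = 153 ≡ 1, so λ ≡ 14.
  x = λ² - 13 - 3 = 196 - 16 ≡ 9; y = λ·(13 - 9) - 12 ≡ 6. → (9, 6)
7P: (9, 6) + (3, 5). λ = (5 - 6)/(3 - 9) ≡ 18/13 mod 19. 13⁻¹ ≡ 3 (mod 19), so λ ≡ 16.
  x = λ² - 9 - 3 = 256 - 12 ≡ 16; y = λ·(9 - 16) - 6 ≡ 15. → (16, 15)
8P: (16, 15) + (3, 5). λ = (5 - 15)/(3 - 16) ≡ 9/6 mod 19. 6⁻¹ ≡ 16 (mod 19) since 6·16 = 96 ≡ 1, so λ ≡ 11.
  x = λ² - 16 - 3 = 121 - 19 ≡ 7; y = λ·(16 - 7) - 15 ≡ 8. → (7, 8)
9P: (7, 8) + (3, 5). λ = (5 - 8)/(3 - 7) ≡ 16/15 mod 19. 15⁻¹ ≡ 14 (mod 19), so λ ≡ 15.
  x = λ² - 7 - 3 = 225 - 10 ≡ 6; y = λ·(7 - 6) - 8 ≡ 7. → (6, 7)
10P: (6, 7) + (3, 5). λ = (5 - 7)/(3 - 6) ≡ 17/16 mod 19. 16⁻¹ ≡ 6 (mod 19), so λ ≡ 7.
  x = λ² - 6 - 3 = 49 - 9 ≡ 2; y = λ·(6 - 2) - 7 ≡ 2. → (2, 2)
11P: (2, 2) + (3, 5). λ = (5 - 2)/(3 - 2) ≡ 3/1 mod 19. 1⁻¹ ≡ 1 (mod 19) since 1·1 = 1 ≡ 1, so λ ≡ 3.
  x = λ² - 2 - 3 = 9 - 5 ≡ 4; y = λ·(2 - 4) - 2 ≡ 11. → (4, 11)
12P: (4, 11) + (3, 5). λ = (5 - 11)/(3 - 4) ≡ 13/18 mod 19. 18⁻¹ ≡ 18 (mod 19) since 18·18 = 324 ≡ 1, so λ ≡ 6.
  x = λ² - 4 - 3 = 36 - 7 ≡ 10; y = λ·(4 - 10) - 11 ≡ 10. → (10, 10)

(10, 10)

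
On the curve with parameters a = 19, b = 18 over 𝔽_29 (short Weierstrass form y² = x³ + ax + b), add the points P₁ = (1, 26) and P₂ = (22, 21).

(15, 16)

(1, 26) + (22, 21). λ = (21 - 26)/(22 - 1) ≡ 24/21 mod 29. 21⁻¹ ≡ 18 (mod 29) since 21·18 = 378 ≡ 1, so λ ≡ 26.
  x = λ² - 1 - 22 = 676 - 23 ≡ 15; y = λ·(1 - 15) - 26 ≡ 16. → (15, 16)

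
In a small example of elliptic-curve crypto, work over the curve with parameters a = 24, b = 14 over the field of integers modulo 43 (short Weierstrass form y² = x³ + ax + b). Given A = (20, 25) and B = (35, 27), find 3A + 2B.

(14, 27)

First 3A:
Repeated addition: build up to 3A.
2A: tangent at (20, 25): λ = (3·20² + 24)/(2·25) ≡ 20/7. 7⁻¹ ≡ 37 (mod 43), so λ ≡ 20·37 ≡ 9.
  x = λ² - 20 - 20 = 81 - 40 ≡ 41; y = λ·(20 - 41) - 25 ≡ 1. → (41, 1)
3A: (41, 1) + (20, 25). λ = (25 - 1)/(20 - 41) ≡ 24/22 mod 43. 22⁻¹ ≡ 2 (mod 43), so λ ≡ 5.
  x = λ² - 41 - 20 = 25 - 61 ≡ 7; y = λ·(41 - 7) - 1 ≡ 40. → (7, 40)
3A = (7, 40).
Next 2B:
Repeated addition: build up to 2B.
2B: tangent at (35, 27): λ = (3·35² + 24)/(2·27) ≡ 1/11. 11⁻¹ ≡ 4 (mod 43), so λ ≡ 1·4 ≡ 4.
  x = λ² - 35 - 35 = 16 - 70 ≡ 32; y = λ·(35 - 32) - 27 ≡ 28. → (32, 28)
2B = (32, 28).
Finally 3A + 2B:
(7, 40) + (32, 28). λ = (28 - 40)/(32 - 7) ≡ 31/25 mod 43. 25⁻¹ ≡ 31 (mod 43) since 25·31 = 775 ≡ 1, so λ ≡ 15.
  x = λ² - 7 - 32 = 225 - 39 ≡ 14; y = λ·(7 - 14) - 40 ≡ 27. → (14, 27)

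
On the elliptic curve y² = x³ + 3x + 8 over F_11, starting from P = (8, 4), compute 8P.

O

Repeated addition: build up to 8P.
2P: tangent at (8, 4): λ = (3·8² + 3)/(2·4) ≡ 8/8. 8⁻¹ ≡ 7 (mod 11), so λ ≡ 8·7 ≡ 1.
  x = λ² - 8 - 8 = 1 - 16 ≡ 7; y = λ·(8 - 7) - 4 ≡ 8. → (7, 8)
3P: (7, 8) + (8, 4). λ = (4 - 8)/(8 - 7) ≡ 7/1 mod 11. 1⁻¹ ≡ 1 (mod 11), so λ ≡ 7.
  x = λ² - 7 - 8 = 49 - 15 ≡ 1; y = λ·(7 - 1) - 8 ≡ 1. → (1, 1)
4P: (1, 1) + (8, 4). λ = (4 - 1)/(8 - 1) ≡ 3/7 mod 11. 7⁻¹ ≡ 8 (mod 11), so λ ≡ 2.
  x = λ² - 1 - 8 = 4 - 9 ≡ 6; y = λ·(1 - 6) - 1 ≡ 0. → (6, 0)
5P: (6, 0) + (8, 4). λ = (4 - 0)/(8 - 6) ≡ 4/2 mod 11. 2⁻¹ ≡ 6 (mod 11), so λ ≡ 2.
  x = λ² - 6 - 8 = 4 - 14 ≡ 1; y = λ·(6 - 1) - 0 ≡ 10. → (1, 10)
6P: (1, 10) + (8, 4). λ = (4 - 10)/(8 - 1) ≡ 5/7 mod 11. 7⁻¹ ≡ 8 (mod 11), so λ ≡ 7.
  x = λ² - 1 - 8 = 49 - 9 ≡ 7; y = λ·(1 - 7) - 10 ≡ 3. → (7, 3)
7P: (7, 3) + (8, 4). λ = (4 - 3)/(8 - 7) ≡ 1/1 mod 11. 1⁻¹ ≡ 1 (mod 11) since 1·1 = 1 ≡ 1, so λ ≡ 1.
  x = λ² - 7 - 8 = 1 - 15 ≡ 8; y = λ·(7 - 8) - 3 ≡ 7. → (8, 7)
8P: (8, 7) + (8, 4): same x and y₁ ≡ -y₂, so the sum is the point at infinity.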